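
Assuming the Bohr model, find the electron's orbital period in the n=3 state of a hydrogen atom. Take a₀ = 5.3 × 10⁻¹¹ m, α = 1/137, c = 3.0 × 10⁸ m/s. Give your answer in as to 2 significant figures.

r = n²a₀/Z = 3²·5.3 × 10⁻¹¹/1 = 4.8 × 10⁻¹⁰ m
v = Zαc/n = 1·0.0073·3.0 × 10⁸/3 = 7.3 × 10⁵ m/s
T = 2πr/v = 4.1 × 10⁻¹⁵ s = 4100 as

4100 as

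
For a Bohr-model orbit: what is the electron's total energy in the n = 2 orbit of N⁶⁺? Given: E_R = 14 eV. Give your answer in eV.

E_n = −E_R·Z²/n² = −14 × 7²/2² = -170 eV

-170 eV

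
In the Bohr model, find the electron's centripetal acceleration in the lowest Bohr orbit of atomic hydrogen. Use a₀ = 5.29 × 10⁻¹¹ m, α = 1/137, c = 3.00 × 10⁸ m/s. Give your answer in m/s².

r = n²a₀/Z = 5.29 × 10⁻¹¹ m, v = Zαc/n = 2.19 × 10⁶ m/s
a = v²/r = (2.19 × 10⁶)² / 5.29 × 10⁻¹¹ = 9.06 × 10²² m/s²

9.06 × 10²² m/s²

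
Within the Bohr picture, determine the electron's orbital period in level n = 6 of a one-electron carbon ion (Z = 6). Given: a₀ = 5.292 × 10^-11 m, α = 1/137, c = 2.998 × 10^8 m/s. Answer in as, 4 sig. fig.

911.7 as

r = n²a₀/Z = 6²·5.292 × 10^-11/6 = 3.175 × 10^-10 m
v = Zαc/n = 6·0.007299·2.998 × 10^8/6 = 2.188 × 10^6 m/s
T = 2πr/v = 9.117 × 10^-16 s = 911.7 as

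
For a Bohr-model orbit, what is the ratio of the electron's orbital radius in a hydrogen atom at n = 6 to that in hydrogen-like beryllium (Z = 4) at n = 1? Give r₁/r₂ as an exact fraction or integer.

144

r ∝ Z^-1 · n^2
r₁/r₂ = (1/4)^-1 · (6/1)^2 = 144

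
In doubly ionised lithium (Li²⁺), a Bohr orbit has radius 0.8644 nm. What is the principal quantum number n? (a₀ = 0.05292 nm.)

7

r_n = n²a₀/Z ⇒ n² = rZ/a₀ = 0.8644 × 3 / 0.05292 ≈ 49.00
n = 7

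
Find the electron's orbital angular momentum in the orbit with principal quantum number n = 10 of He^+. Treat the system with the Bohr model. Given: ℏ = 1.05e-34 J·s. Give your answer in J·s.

L_n = nℏ = 10 × 1.05e-34 = 1.05e-33 J·s

1.05e-33 J·s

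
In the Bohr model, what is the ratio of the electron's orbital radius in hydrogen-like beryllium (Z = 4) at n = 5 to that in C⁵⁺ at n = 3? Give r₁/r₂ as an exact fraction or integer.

25/6

r ∝ Z^-1 · n^2
r₁/r₂ = (4/6)^-1 · (5/3)^2 = 25/6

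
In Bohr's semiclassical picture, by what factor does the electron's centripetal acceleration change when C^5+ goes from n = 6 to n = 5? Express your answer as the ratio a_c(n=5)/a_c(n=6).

a_c ∝ Z^3 · n^-4; with Z fixed, a_c ∝ n^-4.
a_c(n=5)/a_c(n=6) = (5/6)^-4 = 1296/625

1296/625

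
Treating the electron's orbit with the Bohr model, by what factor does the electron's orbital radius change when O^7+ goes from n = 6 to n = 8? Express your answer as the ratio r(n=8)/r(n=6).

r ∝ Z^-1 · n^2; with Z fixed, r ∝ n^2.
r(n=8)/r(n=6) = (8/6)^2 = 16/9

16/9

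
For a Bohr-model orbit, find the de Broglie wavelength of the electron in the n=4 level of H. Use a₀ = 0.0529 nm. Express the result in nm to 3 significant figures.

1.33 nm

The Bohr quantisation condition is nλ = 2πr_n.
r_n = n²a₀/Z = 0.846 nm
λ = 2πr_n/n = 2π·0.846/4 = 1.33 nm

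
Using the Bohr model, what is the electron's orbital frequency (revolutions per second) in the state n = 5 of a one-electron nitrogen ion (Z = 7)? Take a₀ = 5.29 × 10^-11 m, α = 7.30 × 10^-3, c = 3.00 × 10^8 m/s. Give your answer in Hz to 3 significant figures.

r = n²a₀/Z = 1.89 × 10^-10 m, v = Zαc/n = 3.07 × 10^6 m/s
f = v/(2πr) = 2.58 × 10^15 Hz

2.58 × 10^15 Hz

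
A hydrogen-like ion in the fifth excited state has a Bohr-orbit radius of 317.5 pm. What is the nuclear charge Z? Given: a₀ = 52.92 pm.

6

r_n = n²a₀/Z ⇒ Z = n²a₀/r = 6² × 52.92 / 317.5 ≈ 6.00
Z = 6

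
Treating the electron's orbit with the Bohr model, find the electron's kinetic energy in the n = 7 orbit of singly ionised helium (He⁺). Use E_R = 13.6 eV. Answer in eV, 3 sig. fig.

1.11 eV

For a Coulomb orbit the virial theorem gives K = −E_n.
E_n = −E_R·Z²/n², so K = E_R·Z²/n² = 13.6 × 2²/7² = 1.11 eV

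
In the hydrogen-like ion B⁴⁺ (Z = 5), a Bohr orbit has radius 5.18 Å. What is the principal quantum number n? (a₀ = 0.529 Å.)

7

r_n = n²a₀/Z ⇒ n² = rZ/a₀ = 5.18 × 5 / 0.529 ≈ 48.96
n = 7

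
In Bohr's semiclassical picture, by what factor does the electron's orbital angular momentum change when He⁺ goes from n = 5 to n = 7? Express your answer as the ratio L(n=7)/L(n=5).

L = nℏ depends only on n, so L ∝ n.
L(n=7)/L(n=5) = (7/5)^1 = 7/5

7/5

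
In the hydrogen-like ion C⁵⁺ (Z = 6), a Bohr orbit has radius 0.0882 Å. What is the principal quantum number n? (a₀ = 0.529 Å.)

r_n = n²a₀/Z ⇒ n² = rZ/a₀ = 0.0882 × 6 / 0.529 ≈ 1.00
n = 1

1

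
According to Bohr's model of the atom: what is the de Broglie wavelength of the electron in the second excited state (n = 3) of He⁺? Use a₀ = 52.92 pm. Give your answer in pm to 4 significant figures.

The Bohr quantisation condition is nλ = 2πr_n.
r_n = n²a₀/Z = 238.1 pm
λ = 2πr_n/n = 2π·238.1/3 = 498.8 pm

498.8 pm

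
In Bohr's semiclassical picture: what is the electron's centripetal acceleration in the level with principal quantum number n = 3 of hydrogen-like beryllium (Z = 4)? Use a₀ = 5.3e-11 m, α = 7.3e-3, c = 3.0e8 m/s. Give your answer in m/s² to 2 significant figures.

7.2e22 m/s²

r = n²a₀/Z = 1.2e-10 m, v = Zαc/n = 2.9e6 m/s
a = v²/r = (2.9e6)² / 1.2e-10 = 7.2e22 m/s²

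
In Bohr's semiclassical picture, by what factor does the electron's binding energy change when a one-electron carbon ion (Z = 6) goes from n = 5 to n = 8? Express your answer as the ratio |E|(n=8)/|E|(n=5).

|E| ∝ Z^2 · n^-2; with Z fixed, |E| ∝ n^-2.
|E|(n=8)/|E|(n=5) = (8/5)^-2 = 25/64

25/64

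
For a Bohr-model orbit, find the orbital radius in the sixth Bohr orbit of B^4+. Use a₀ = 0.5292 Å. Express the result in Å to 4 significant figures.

r_n = n²a₀/Z = 6² × 0.5292 / 5
    = 36 × 0.5292 / 5 = 3.810 Å

3.810 Å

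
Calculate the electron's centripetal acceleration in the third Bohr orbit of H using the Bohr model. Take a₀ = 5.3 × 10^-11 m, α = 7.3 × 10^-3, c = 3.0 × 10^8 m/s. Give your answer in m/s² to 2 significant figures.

r = n²a₀/Z = 4.8 × 10^-10 m, v = Zαc/n = 7.3 × 10^5 m/s
a = v²/r = (7.3 × 10^5)² / 4.8 × 10^-10 = 1.1 × 10^21 m/s²

1.1 × 10^21 m/s²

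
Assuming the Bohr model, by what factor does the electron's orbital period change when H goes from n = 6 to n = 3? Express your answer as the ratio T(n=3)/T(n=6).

T ∝ Z^-2 · n^3; with Z fixed, T ∝ n^3.
T(n=3)/T(n=6) = (3/6)^3 = 1/8

1/8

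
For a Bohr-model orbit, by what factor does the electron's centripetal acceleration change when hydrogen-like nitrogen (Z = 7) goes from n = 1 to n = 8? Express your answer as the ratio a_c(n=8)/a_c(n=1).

1/4096

a_c ∝ Z^3 · n^-4; with Z fixed, a_c ∝ n^-4.
a_c(n=8)/a_c(n=1) = (8/1)^-4 = 1/4096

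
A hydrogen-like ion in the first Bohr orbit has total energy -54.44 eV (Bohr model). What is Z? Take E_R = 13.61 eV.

2

E_n = −E_R Z²/n² ⇒ Z² = −E_n n²/E_R = 54.44 × 1² / 13.61 ≈ 4.00
Z = 2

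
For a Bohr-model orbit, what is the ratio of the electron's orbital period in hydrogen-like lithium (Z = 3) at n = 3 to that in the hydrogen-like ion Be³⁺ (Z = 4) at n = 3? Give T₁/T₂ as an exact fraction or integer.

T ∝ Z^-2 · n^3
T₁/T₂ = (3/4)^-2 · (3/3)^3 = 16/9

16/9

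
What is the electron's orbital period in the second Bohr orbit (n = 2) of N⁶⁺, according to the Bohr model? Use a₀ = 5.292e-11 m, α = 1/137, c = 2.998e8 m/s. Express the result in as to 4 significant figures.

r = n²a₀/Z = 2²·5.292e-11/7 = 3.024e-11 m
v = Zαc/n = 7·0.007299·2.998e8/2 = 7.659e6 m/s
T = 2πr/v = 2.481e-17 s = 24.81 as

24.81 as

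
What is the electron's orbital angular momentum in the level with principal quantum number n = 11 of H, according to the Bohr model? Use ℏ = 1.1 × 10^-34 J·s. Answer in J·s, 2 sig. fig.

1.2 × 10^-33 J·s

L_n = nℏ = 11 × 1.1 × 10^-34 = 1.2 × 10^-33 J·s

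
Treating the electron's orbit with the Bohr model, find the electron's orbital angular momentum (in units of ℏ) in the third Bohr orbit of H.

L_n = nℏ, so L/ℏ = n = 3.

3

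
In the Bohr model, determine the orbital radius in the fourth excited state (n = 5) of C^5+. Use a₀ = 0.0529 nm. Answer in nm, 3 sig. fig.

0.220 nm

r_n = n²a₀/Z = 5² × 0.0529 / 6
    = 25 × 0.0529 / 6 = 0.220 nm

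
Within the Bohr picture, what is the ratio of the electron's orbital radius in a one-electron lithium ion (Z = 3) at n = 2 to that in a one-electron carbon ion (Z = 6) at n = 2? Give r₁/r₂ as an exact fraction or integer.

r ∝ Z^-1 · n^2
r₁/r₂ = (3/6)^-1 · (2/2)^2 = 2

2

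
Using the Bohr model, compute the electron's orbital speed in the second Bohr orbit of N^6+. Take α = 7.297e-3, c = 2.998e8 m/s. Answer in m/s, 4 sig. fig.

v_n = Zαc/n = 7 × 0.007297 × 2.998e8 / 2
    = 7.657e6 m/s

7.657e6 m/s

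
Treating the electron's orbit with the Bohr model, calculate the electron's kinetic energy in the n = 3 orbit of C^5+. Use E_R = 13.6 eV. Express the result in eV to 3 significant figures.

54.4 eV

For a Coulomb orbit the virial theorem gives K = −E_n.
E_n = −E_R·Z²/n², so K = E_R·Z²/n² = 13.6 × 6²/3² = 54.4 eV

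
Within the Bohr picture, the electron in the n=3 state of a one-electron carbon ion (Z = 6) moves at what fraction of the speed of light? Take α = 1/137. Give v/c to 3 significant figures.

v_n = Zαc/n, so v/c = Zα/n = 6 × 0.00730 / 3 = 0.0146

0.0146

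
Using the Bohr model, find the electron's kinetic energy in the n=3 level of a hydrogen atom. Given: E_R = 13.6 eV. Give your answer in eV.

1.51 eV

For a Coulomb orbit the virial theorem gives K = −E_n.
E_n = −E_R·Z²/n², so K = E_R·Z²/n² = 13.6 × 1²/3² = 1.51 eV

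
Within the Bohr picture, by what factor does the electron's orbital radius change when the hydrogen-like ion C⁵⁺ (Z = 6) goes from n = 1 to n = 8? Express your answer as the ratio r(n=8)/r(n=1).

64

r ∝ Z^-1 · n^2; with Z fixed, r ∝ n^2.
r(n=8)/r(n=1) = (8/1)^2 = 64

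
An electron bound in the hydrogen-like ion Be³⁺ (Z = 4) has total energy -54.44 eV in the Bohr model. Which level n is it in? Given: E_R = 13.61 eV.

2

E_n = −E_R Z²/n² ⇒ n² = E_R Z²/(−E_n) = 13.61 × 4² / 54.44 ≈ 4.00
n = 2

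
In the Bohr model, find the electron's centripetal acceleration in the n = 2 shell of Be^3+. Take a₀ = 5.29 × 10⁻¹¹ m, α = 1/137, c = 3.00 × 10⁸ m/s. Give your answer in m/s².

r = n²a₀/Z = 5.29 × 10⁻¹¹ m, v = Zαc/n = 4.38 × 10⁶ m/s
a = v²/r = (4.38 × 10⁶)² / 5.29 × 10⁻¹¹ = 3.63 × 10²³ m/s²

3.63 × 10²³ m/s²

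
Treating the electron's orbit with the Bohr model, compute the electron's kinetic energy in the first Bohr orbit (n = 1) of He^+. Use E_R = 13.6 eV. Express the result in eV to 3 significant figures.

54.4 eV

For a Coulomb orbit the virial theorem gives K = −E_n.
E_n = −E_R·Z²/n², so K = E_R·Z²/n² = 13.6 × 2²/1² = 54.4 eV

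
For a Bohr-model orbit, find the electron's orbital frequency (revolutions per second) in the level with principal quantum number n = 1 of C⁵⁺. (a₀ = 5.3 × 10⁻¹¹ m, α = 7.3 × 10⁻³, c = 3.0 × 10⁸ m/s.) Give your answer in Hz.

2.4 × 10¹⁷ Hz

r = n²a₀/Z = 8.8 × 10⁻¹² m, v = Zαc/n = 1.3 × 10⁷ m/s
f = v/(2πr) = 2.4 × 10¹⁷ Hz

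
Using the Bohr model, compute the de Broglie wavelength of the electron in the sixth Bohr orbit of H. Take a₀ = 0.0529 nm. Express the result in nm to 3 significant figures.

1.99 nm

The Bohr quantisation condition is nλ = 2πr_n.
r_n = n²a₀/Z = 1.90 nm
λ = 2πr_n/n = 2π·1.90/6 = 1.99 nm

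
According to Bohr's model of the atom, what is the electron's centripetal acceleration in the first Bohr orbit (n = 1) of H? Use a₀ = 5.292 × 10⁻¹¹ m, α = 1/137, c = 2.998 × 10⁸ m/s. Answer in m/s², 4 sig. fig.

9.049 × 10²² m/s²

r = n²a₀/Z = 5.292 × 10⁻¹¹ m, v = Zαc/n = 2.188 × 10⁶ m/s
a = v²/r = (2.188 × 10⁶)² / 5.292 × 10⁻¹¹ = 9.049 × 10²² m/s²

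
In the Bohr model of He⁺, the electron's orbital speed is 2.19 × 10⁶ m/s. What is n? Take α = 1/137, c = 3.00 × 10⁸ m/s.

v_n = Zαc/n ⇒ n = Zαc/v = 2 × 0.00730 × 3.00 × 10⁸ / 2.19 × 10⁶ ≈ 2.00
n = 2

2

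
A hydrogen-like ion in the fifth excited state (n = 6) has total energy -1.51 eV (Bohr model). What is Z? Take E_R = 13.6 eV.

2

E_n = −E_R Z²/n² ⇒ Z² = −E_n n²/E_R = 1.51 × 6² / 13.6 ≈ 4.00
Z = 2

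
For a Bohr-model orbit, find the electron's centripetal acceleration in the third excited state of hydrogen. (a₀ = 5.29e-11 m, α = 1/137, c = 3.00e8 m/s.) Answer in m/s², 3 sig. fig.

r = n²a₀/Z = 8.46e-10 m, v = Zαc/n = 5.47e5 m/s
a = v²/r = (5.47e5)² / 8.46e-10 = 3.54e20 m/s²

3.54e20 m/s²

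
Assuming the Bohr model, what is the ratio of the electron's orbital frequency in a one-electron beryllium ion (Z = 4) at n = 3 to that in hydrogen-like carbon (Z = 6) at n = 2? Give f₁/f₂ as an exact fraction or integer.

32/243

f ∝ Z^2 · n^-3
f₁/f₂ = (4/6)^2 · (3/2)^-3 = 32/243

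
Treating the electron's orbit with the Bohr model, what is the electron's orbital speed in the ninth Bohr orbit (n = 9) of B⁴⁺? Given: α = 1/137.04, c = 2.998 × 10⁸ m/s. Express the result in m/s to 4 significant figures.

1.215 × 10⁶ m/s

v_n = Zαc/n = 5 × 0.007297 × 2.998 × 10⁸ / 9
    = 1.215 × 10⁶ m/s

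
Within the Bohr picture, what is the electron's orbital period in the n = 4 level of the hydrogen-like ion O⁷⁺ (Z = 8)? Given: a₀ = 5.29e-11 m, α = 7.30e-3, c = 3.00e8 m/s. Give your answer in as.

152 as

r = n²a₀/Z = 4²·5.29e-11/8 = 1.06e-10 m
v = Zαc/n = 8·0.00730·3.00e8/4 = 4.38e6 m/s
T = 2πr/v = 1.52e-16 s = 152 as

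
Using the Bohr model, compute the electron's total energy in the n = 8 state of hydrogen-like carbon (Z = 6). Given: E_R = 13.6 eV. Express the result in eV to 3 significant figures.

-7.65 eV

E_n = −E_R·Z²/n² = −13.6 × 6²/8² = -7.65 eV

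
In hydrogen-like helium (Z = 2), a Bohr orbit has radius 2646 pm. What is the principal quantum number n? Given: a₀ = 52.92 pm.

10

r_n = n²a₀/Z ⇒ n² = rZ/a₀ = 2646 × 2 / 52.92 ≈ 100.00
n = 10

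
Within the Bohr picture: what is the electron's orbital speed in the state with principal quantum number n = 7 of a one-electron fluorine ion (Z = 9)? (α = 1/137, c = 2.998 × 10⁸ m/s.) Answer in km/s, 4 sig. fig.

2814 km/s

v_n = Zαc/n = 9 × 0.007299 × 2.998 × 10⁸ / 7
    = 2814 km/s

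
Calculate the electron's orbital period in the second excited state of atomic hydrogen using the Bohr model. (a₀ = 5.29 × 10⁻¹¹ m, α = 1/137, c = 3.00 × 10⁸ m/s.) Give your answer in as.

r = n²a₀/Z = 3²·5.29 × 10⁻¹¹/1 = 4.76 × 10⁻¹⁰ m
v = Zαc/n = 1·0.00730·3.00 × 10⁸/3 = 7.30 × 10⁵ m/s
T = 2πr/v = 4.10 × 10⁻¹⁵ s = 4100 as

4100 as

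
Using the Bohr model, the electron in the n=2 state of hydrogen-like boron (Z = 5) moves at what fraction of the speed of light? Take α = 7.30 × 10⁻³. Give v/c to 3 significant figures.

0.0182

v_n = Zαc/n, so v/c = Zα/n = 5 × 0.00730 / 2 = 0.0182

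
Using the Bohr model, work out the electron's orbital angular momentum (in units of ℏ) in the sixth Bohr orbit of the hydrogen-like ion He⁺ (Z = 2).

L_n = nℏ, so L/ℏ = n = 6.

6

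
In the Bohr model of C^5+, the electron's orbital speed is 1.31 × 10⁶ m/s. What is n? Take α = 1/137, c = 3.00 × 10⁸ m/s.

10

v_n = Zαc/n ⇒ n = Zαc/v = 6 × 0.00730 × 3.00 × 10⁸ / 1.31 × 10⁶ ≈ 10.03
n = 10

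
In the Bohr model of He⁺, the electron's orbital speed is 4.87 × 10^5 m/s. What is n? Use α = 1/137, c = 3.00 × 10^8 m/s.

9

v_n = Zαc/n ⇒ n = Zαc/v = 2 × 0.00730 × 3.00 × 10^8 / 4.87 × 10^5 ≈ 8.99
n = 9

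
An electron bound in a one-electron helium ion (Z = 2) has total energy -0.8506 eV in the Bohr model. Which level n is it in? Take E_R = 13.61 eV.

E_n = −E_R Z²/n² ⇒ n² = E_R Z²/(−E_n) = 13.61 × 2² / 0.8506 ≈ 64.00
n = 8

8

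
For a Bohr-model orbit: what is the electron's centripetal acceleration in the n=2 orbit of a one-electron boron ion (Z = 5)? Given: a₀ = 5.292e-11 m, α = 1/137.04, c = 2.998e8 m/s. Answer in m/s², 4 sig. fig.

7.065e23 m/s²

r = n²a₀/Z = 4.234e-11 m, v = Zαc/n = 5.469e6 m/s
a = v²/r = (5.469e6)² / 4.234e-11 = 7.065e23 m/s²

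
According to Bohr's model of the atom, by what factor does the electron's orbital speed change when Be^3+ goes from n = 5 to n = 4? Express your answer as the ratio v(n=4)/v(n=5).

v ∝ Z^1 · n^-1; with Z fixed, v ∝ n^-1.
v(n=4)/v(n=5) = (4/5)^-1 = 5/4

5/4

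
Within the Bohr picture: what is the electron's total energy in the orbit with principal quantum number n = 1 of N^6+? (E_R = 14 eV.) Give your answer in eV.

E_n = −E_R·Z²/n² = −14 × 7²/1² = -690 eV

-690 eV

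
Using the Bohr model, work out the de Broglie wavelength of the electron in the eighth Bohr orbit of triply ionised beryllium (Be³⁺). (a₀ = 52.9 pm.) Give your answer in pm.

The Bohr quantisation condition is nλ = 2πr_n.
r_n = n²a₀/Z = 846 pm
λ = 2πr_n/n = 2π·846/8 = 665 pm

665 pm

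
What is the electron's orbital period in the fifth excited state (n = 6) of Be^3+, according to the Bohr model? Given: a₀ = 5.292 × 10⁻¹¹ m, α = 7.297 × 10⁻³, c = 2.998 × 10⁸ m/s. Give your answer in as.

2052 as

r = n²a₀/Z = 6²·5.292 × 10⁻¹¹/4 = 4.763 × 10⁻¹⁰ m
v = Zαc/n = 4·0.007297·2.998 × 10⁸/6 = 1.458 × 10⁶ m/s
T = 2πr/v = 2.052 × 10⁻¹⁵ s = 2052 as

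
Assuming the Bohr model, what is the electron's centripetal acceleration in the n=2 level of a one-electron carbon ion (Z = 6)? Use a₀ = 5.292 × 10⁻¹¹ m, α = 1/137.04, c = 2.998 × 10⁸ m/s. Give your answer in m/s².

r = n²a₀/Z = 3.528 × 10⁻¹¹ m, v = Zαc/n = 6.563 × 10⁶ m/s
a = v²/r = (6.563 × 10⁶)² / 3.528 × 10⁻¹¹ = 1.221 × 10²⁴ m/s²

1.221 × 10²⁴ m/s²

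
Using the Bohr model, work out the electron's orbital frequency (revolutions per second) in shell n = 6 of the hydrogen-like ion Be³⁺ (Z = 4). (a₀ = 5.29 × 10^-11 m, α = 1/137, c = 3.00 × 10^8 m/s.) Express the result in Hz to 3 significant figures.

4.88 × 10^14 Hz

r = n²a₀/Z = 4.76 × 10^-10 m, v = Zαc/n = 1.46 × 10^6 m/s
f = v/(2πr) = 4.88 × 10^14 Hz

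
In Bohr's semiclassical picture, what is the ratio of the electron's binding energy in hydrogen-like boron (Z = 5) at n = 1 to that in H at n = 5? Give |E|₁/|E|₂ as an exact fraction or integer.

|E| ∝ Z^2 · n^-2
|E|₁/|E|₂ = (5/1)^2 · (1/5)^-2 = 625

625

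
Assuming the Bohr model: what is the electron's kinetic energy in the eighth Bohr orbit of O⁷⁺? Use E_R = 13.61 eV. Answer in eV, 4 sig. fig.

13.61 eV

For a Coulomb orbit the virial theorem gives K = −E_n.
E_n = −E_R·Z²/n², so K = E_R·Z²/n² = 13.61 × 8²/8² = 13.61 eV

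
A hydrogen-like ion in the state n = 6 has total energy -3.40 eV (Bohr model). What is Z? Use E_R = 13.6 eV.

3

E_n = −E_R Z²/n² ⇒ Z² = −E_n n²/E_R = 3.40 × 6² / 13.6 ≈ 9.00
Z = 3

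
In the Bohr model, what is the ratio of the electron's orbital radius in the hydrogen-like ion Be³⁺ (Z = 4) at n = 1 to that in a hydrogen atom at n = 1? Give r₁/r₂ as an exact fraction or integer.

1/4

r ∝ Z^-1 · n^2
r₁/r₂ = (4/1)^-1 · (1/1)^2 = 1/4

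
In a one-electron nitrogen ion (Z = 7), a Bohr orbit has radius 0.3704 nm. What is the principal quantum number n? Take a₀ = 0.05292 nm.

7

r_n = n²a₀/Z ⇒ n² = rZ/a₀ = 0.3704 × 7 / 0.05292 ≈ 48.99
n = 7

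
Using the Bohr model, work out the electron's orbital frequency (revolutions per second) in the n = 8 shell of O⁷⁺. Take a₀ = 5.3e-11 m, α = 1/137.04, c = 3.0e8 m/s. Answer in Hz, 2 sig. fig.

r = n²a₀/Z = 4.2e-10 m, v = Zαc/n = 2.2e6 m/s
f = v/(2πr) = 8.2e14 Hz

8.2e14 Hz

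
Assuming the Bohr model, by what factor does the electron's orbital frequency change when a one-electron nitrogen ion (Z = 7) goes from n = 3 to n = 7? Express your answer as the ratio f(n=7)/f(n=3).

f ∝ Z^2 · n^-3; with Z fixed, f ∝ n^-3.
f(n=7)/f(n=3) = (7/3)^-3 = 27/343

27/343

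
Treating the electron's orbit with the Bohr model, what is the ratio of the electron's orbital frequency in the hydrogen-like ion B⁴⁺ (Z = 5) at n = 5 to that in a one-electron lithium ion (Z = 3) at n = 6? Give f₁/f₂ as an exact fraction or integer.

24/5

f ∝ Z^2 · n^-3
f₁/f₂ = (5/3)^2 · (5/6)^-3 = 24/5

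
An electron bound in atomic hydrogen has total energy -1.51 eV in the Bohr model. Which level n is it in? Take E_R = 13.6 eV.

E_n = −E_R Z²/n² ⇒ n² = E_R Z²/(−E_n) = 13.6 × 1² / 1.51 ≈ 9.01
n = 3

3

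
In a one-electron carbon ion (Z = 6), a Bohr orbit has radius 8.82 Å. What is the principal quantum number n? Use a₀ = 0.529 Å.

10

r_n = n²a₀/Z ⇒ n² = rZ/a₀ = 8.82 × 6 / 0.529 ≈ 100.04
n = 10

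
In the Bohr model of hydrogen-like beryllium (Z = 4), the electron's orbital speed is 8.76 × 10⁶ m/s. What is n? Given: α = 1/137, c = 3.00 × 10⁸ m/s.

v_n = Zαc/n ⇒ n = Zαc/v = 4 × 0.00730 × 3.00 × 10⁸ / 8.76 × 10⁶ ≈ 1.00
n = 1

1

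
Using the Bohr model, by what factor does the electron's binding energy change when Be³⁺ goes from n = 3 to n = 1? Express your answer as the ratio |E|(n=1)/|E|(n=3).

9

|E| ∝ Z^2 · n^-2; with Z fixed, |E| ∝ n^-2.
|E|(n=1)/|E|(n=3) = (1/3)^-2 = 9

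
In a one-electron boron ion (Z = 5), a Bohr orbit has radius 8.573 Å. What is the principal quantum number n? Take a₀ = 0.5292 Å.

9

r_n = n²a₀/Z ⇒ n² = rZ/a₀ = 8.573 × 5 / 0.5292 ≈ 81.00
n = 9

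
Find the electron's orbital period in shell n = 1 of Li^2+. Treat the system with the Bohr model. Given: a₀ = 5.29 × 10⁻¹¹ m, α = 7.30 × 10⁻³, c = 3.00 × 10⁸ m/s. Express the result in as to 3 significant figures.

16.9 as

r = n²a₀/Z = 1²·5.29 × 10⁻¹¹/3 = 1.76 × 10⁻¹¹ m
v = Zαc/n = 3·0.00730·3.00 × 10⁸/1 = 6.57 × 10⁶ m/s
T = 2πr/v = 1.69 × 10⁻¹⁷ s = 16.9 as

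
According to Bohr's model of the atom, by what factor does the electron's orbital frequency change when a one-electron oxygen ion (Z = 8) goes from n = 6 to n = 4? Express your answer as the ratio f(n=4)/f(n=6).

27/8

f ∝ Z^2 · n^-3; with Z fixed, f ∝ n^-3.
f(n=4)/f(n=6) = (4/6)^-3 = 27/8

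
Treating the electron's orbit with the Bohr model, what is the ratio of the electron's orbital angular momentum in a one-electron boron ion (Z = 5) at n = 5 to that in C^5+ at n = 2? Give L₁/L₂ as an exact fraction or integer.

L = nℏ is independent of Z.
L₁/L₂ = n₁/n₂ = 5/2 = 5/2

5/2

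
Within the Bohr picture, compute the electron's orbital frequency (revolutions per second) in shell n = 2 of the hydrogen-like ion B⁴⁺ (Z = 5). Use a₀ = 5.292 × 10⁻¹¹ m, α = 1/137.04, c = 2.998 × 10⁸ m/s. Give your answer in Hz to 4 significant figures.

r = n²a₀/Z = 4.234 × 10⁻¹¹ m, v = Zαc/n = 5.469 × 10⁶ m/s
f = v/(2πr) = 2.056 × 10¹⁶ Hz

2.056 × 10¹⁶ Hz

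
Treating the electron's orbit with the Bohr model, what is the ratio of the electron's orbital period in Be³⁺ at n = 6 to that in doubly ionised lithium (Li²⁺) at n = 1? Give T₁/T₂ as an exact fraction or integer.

243/2

T ∝ Z^-2 · n^3
T₁/T₂ = (4/3)^-2 · (6/1)^3 = 243/2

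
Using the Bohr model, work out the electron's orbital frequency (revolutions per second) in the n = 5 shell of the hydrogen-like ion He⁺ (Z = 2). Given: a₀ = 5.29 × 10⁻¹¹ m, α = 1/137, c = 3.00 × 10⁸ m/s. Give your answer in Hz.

r = n²a₀/Z = 6.61 × 10⁻¹⁰ m, v = Zαc/n = 8.76 × 10⁵ m/s
f = v/(2πr) = 2.11 × 10¹⁴ Hz

2.11 × 10¹⁴ Hz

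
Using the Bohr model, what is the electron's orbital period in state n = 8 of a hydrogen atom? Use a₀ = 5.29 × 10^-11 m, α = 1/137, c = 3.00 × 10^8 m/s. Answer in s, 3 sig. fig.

7.77 × 10^-14 s

r = n²a₀/Z = 8²·5.29 × 10^-11/1 = 3.39 × 10^-9 m
v = Zαc/n = 1·0.00730·3.00 × 10^8/8 = 2.74 × 10^5 m/s
T = 2πr/v = 7.77 × 10^-14 s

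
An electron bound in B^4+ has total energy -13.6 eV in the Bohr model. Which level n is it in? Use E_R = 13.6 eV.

E_n = −E_R Z²/n² ⇒ n² = E_R Z²/(−E_n) = 13.6 × 5² / 13.6 ≈ 25.00
n = 5

5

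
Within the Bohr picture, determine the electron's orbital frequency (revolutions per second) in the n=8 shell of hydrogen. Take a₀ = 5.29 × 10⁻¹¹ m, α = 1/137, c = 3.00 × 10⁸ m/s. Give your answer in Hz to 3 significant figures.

1.29 × 10¹³ Hz

r = n²a₀/Z = 3.39 × 10⁻⁹ m, v = Zαc/n = 2.74 × 10⁵ m/s
f = v/(2πr) = 1.29 × 10¹³ Hz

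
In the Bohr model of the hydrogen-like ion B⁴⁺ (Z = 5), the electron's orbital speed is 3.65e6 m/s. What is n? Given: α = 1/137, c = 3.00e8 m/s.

3

v_n = Zαc/n ⇒ n = Zαc/v = 5 × 0.00730 × 3.00e8 / 3.65e6 ≈ 3.00
n = 3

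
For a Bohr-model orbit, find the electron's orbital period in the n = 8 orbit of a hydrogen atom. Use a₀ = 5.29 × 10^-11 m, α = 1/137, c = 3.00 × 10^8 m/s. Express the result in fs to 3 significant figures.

77.7 fs

r = n²a₀/Z = 8²·5.29 × 10^-11/1 = 3.39 × 10^-9 m
v = Zαc/n = 1·0.00730·3.00 × 10^8/8 = 2.74 × 10^5 m/s
T = 2πr/v = 7.77 × 10^-14 s = 77.7 fs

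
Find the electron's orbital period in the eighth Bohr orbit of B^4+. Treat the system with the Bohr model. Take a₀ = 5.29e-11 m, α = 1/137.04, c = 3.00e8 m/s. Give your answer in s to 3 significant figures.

r = n²a₀/Z = 8²·5.29e-11/5 = 6.77e-10 m
v = Zαc/n = 5·0.00730·3.00e8/8 = 1.37e6 m/s
T = 2πr/v = 3.11e-15 s

3.11e-15 s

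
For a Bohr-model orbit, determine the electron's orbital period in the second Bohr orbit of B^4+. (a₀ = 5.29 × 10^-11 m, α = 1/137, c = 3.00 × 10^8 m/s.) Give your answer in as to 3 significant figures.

r = n²a₀/Z = 2²·5.29 × 10^-11/5 = 4.23 × 10^-11 m
v = Zαc/n = 5·0.00730·3.00 × 10^8/2 = 5.47 × 10^6 m/s
T = 2πr/v = 4.86 × 10^-17 s = 48.6 as

48.6 as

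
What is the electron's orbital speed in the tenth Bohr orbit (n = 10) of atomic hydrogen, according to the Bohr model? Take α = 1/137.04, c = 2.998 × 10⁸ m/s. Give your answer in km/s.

v_n = Zαc/n = 1 × 0.007297 × 2.998 × 10⁸ / 10
    = 218.8 km/s

218.8 km/s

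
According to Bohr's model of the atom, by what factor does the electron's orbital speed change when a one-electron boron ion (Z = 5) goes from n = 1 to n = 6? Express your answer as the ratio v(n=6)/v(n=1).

1/6

v ∝ Z^1 · n^-1; with Z fixed, v ∝ n^-1.
v(n=6)/v(n=1) = (6/1)^-1 = 1/6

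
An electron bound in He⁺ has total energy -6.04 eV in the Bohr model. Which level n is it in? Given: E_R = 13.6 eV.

3

E_n = −E_R Z²/n² ⇒ n² = E_R Z²/(−E_n) = 13.6 × 2² / 6.04 ≈ 9.01
n = 3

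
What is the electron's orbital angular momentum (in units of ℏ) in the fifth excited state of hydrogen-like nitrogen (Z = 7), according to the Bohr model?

6

L_n = nℏ, so L/ℏ = n = 6.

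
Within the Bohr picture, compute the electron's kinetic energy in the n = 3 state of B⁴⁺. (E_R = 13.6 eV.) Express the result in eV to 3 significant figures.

For a Coulomb orbit the virial theorem gives K = −E_n.
E_n = −E_R·Z²/n², so K = E_R·Z²/n² = 13.6 × 5²/3² = 37.8 eV

37.8 eV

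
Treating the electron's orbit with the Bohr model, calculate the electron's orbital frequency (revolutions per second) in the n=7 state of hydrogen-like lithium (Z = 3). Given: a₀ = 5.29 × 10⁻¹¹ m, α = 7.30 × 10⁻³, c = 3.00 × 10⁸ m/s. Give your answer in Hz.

1.73 × 10¹⁴ Hz

r = n²a₀/Z = 8.64 × 10⁻¹⁰ m, v = Zαc/n = 9.39 × 10⁵ m/s
f = v/(2πr) = 1.73 × 10¹⁴ Hz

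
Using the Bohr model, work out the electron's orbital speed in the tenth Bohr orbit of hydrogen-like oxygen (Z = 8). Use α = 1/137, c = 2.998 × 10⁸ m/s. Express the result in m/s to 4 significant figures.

1.751 × 10⁶ m/s

v_n = Zαc/n = 8 × 0.007299 × 2.998 × 10⁸ / 10
    = 1.751 × 10⁶ m/s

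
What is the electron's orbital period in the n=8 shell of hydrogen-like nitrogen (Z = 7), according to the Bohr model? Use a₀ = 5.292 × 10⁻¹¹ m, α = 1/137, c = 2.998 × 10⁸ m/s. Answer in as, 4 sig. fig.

1588 as

r = n²a₀/Z = 8²·5.292 × 10⁻¹¹/7 = 4.838 × 10⁻¹⁰ m
v = Zαc/n = 7·0.007299·2.998 × 10⁸/8 = 1.915 × 10⁶ m/s
T = 2πr/v = 1.588 × 10⁻¹⁵ s = 1588 as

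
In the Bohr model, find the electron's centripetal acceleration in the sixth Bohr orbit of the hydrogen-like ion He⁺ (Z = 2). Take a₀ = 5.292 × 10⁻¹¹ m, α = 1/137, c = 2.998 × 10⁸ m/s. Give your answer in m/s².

r = n²a₀/Z = 9.526 × 10⁻¹⁰ m, v = Zαc/n = 7.294 × 10⁵ m/s
a = v²/r = (7.294 × 10⁵)² / 9.526 × 10⁻¹⁰ = 5.586 × 10²⁰ m/s²

5.586 × 10²⁰ m/s²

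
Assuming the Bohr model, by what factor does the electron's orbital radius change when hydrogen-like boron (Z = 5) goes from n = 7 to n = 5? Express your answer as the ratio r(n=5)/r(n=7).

25/49

r ∝ Z^-1 · n^2; with Z fixed, r ∝ n^2.
r(n=5)/r(n=7) = (5/7)^2 = 25/49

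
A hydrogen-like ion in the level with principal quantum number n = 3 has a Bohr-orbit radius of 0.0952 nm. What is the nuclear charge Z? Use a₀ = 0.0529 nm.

5

r_n = n²a₀/Z ⇒ Z = n²a₀/r = 3² × 0.0529 / 0.0952 ≈ 5.00
Z = 5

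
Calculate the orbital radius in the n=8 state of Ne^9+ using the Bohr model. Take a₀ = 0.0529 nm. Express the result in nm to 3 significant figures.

r_n = n²a₀/Z = 8² × 0.0529 / 10
    = 64 × 0.0529 / 10 = 0.339 nm

0.339 nm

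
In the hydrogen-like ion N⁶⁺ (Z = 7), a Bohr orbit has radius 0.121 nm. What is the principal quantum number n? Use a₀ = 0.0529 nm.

4

r_n = n²a₀/Z ⇒ n² = rZ/a₀ = 0.121 × 7 / 0.0529 ≈ 16.01
n = 4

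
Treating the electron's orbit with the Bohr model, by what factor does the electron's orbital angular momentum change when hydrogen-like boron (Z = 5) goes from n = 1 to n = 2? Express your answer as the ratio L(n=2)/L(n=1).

L = nℏ depends only on n, so L ∝ n.
L(n=2)/L(n=1) = (2/1)^1 = 2

2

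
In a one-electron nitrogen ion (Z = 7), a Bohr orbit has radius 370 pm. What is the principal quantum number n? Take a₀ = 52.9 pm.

7

r_n = n²a₀/Z ⇒ n² = rZ/a₀ = 370 × 7 / 52.9 ≈ 48.96
n = 7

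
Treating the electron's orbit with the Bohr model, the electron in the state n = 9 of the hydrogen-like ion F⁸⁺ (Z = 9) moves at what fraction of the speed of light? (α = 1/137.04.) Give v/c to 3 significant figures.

0.00730

v_n = Zαc/n, so v/c = Zα/n = 9 × 0.00730 / 9 = 0.00730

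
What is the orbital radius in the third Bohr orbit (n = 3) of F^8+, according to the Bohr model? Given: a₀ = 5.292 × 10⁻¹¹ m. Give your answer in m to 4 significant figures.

5.292 × 10⁻¹¹ m

r_n = n²a₀/Z = 3² × 5.292 × 10⁻¹¹ / 9
    = 9 × 5.292 × 10⁻¹¹ / 9 = 5.292 × 10⁻¹¹ m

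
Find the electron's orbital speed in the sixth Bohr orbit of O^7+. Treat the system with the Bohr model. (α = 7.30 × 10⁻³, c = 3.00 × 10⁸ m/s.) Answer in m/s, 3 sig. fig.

v_n = Zαc/n = 8 × 0.00730 × 3.00 × 10⁸ / 6
    = 2.92 × 10⁶ m/s

2.92 × 10⁶ m/s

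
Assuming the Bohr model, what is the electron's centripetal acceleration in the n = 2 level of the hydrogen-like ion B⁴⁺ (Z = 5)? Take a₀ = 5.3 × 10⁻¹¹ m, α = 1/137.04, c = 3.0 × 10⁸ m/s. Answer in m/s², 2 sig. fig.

7.1 × 10²³ m/s²

r = n²a₀/Z = 4.2 × 10⁻¹¹ m, v = Zαc/n = 5.5 × 10⁶ m/s
a = v²/r = (5.5 × 10⁶)² / 4.2 × 10⁻¹¹ = 7.1 × 10²³ m/s²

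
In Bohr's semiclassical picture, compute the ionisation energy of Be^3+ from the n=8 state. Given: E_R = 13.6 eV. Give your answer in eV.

3.40 eV

E_n = −E_R·Z²/n² = −13.6 × 4²/8² eV = -3.40 eV
Ionisation energy = −E_n = 3.40 eV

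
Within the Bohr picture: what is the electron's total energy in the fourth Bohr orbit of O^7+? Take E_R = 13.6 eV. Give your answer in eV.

-54.4 eV

E_n = −E_R·Z²/n² = −13.6 × 8²/4² = -54.4 eV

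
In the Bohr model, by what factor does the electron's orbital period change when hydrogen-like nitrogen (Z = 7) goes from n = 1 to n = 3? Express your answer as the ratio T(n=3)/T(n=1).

T ∝ Z^-2 · n^3; with Z fixed, T ∝ n^3.
T(n=3)/T(n=1) = (3/1)^3 = 27

27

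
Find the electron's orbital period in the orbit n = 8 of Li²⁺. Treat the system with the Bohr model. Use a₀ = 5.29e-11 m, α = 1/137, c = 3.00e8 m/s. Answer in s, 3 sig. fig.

r = n²a₀/Z = 8²·5.29e-11/3 = 1.13e-9 m
v = Zαc/n = 3·0.00730·3.00e8/8 = 8.21e5 m/s
T = 2πr/v = 8.63e-15 s

8.63e-15 s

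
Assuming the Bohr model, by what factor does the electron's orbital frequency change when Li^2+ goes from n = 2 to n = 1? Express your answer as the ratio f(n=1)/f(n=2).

8

f ∝ Z^2 · n^-3; with Z fixed, f ∝ n^-3.
f(n=1)/f(n=2) = (1/2)^-3 = 8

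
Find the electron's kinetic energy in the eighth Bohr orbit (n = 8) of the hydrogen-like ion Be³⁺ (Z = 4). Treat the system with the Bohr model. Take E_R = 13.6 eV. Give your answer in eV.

For a Coulomb orbit the virial theorem gives K = −E_n.
E_n = −E_R·Z²/n², so K = E_R·Z²/n² = 13.6 × 4²/8² = 3.40 eV

3.40 eV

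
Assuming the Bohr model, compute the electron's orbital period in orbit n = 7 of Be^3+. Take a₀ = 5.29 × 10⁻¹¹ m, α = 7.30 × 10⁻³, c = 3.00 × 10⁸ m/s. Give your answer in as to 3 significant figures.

3250 as

r = n²a₀/Z = 7²·5.29 × 10⁻¹¹/4 = 6.48 × 10⁻¹⁰ m
v = Zαc/n = 4·0.00730·3.00 × 10⁸/7 = 1.25 × 10⁶ m/s
T = 2πr/v = 3.25 × 10⁻¹⁵ s = 3250 as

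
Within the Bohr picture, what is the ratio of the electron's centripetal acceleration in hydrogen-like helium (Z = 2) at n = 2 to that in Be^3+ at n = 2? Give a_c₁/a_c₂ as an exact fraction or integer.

a_c ∝ Z^3 · n^-4
a_c₁/a_c₂ = (2/4)^3 · (2/2)^-4 = 1/8

1/8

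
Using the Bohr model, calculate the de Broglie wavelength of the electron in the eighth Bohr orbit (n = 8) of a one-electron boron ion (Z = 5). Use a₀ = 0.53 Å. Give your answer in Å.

The Bohr quantisation condition is nλ = 2πr_n.
r_n = n²a₀/Z = 6.8 Å
λ = 2πr_n/n = 2π·6.8/8 = 5.3 Å

5.3 Å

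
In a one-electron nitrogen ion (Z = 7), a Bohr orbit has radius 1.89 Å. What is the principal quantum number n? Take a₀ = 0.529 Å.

5

r_n = n²a₀/Z ⇒ n² = rZ/a₀ = 1.89 × 7 / 0.529 ≈ 25.01
n = 5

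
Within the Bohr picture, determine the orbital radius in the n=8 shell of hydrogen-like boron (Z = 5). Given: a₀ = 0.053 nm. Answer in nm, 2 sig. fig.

r_n = n²a₀/Z = 8² × 0.053 / 5
    = 64 × 0.053 / 5 = 0.68 nm

0.68 nm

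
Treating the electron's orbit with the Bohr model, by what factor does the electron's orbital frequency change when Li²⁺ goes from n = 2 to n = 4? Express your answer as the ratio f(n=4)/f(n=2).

f ∝ Z^2 · n^-3; with Z fixed, f ∝ n^-3.
f(n=4)/f(n=2) = (4/2)^-3 = 1/8

1/8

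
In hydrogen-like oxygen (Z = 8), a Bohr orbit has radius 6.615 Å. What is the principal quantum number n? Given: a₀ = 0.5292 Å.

10

r_n = n²a₀/Z ⇒ n² = rZ/a₀ = 6.615 × 8 / 0.5292 ≈ 100.00
n = 10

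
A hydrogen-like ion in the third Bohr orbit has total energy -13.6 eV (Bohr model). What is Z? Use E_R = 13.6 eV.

E_n = −E_R Z²/n² ⇒ Z² = −E_n n²/E_R = 13.6 × 3² / 13.6 ≈ 9.00
Z = 3

3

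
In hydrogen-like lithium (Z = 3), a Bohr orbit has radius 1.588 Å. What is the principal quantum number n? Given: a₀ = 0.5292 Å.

3

r_n = n²a₀/Z ⇒ n² = rZ/a₀ = 1.588 × 3 / 0.5292 ≈ 9.00
n = 3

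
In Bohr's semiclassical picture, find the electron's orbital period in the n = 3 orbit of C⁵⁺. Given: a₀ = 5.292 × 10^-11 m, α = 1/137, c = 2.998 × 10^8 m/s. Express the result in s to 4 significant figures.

r = n²a₀/Z = 3²·5.292 × 10^-11/6 = 7.938 × 10^-11 m
v = Zαc/n = 6·0.007299·2.998 × 10^8/3 = 4.377 × 10^6 m/s
T = 2πr/v = 1.140 × 10^-16 s

1.140 × 10^-16 s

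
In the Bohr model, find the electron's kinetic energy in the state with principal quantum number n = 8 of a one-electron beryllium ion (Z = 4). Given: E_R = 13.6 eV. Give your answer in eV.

For a Coulomb orbit the virial theorem gives K = −E_n.
E_n = −E_R·Z²/n², so K = E_R·Z²/n² = 13.6 × 4²/8² = 3.40 eV

3.40 eV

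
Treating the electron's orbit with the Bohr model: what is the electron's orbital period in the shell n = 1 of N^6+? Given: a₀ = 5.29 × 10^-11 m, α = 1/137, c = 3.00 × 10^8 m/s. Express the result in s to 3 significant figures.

r = n²a₀/Z = 1²·5.29 × 10^-11/7 = 7.56 × 10^-12 m
v = Zαc/n = 7·0.00730·3.00 × 10^8/1 = 1.53 × 10^7 m/s
T = 2πr/v = 3.10 × 10^-18 s

3.10 × 10^-18 s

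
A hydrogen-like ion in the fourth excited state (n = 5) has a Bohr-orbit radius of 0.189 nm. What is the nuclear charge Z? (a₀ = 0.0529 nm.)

7

r_n = n²a₀/Z ⇒ Z = n²a₀/r = 5² × 0.0529 / 0.189 ≈ 7.00
Z = 7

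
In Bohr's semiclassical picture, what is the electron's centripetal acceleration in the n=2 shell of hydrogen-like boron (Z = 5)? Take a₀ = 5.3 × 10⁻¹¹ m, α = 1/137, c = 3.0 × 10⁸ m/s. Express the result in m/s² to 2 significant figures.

7.1 × 10²³ m/s²

r = n²a₀/Z = 4.2 × 10⁻¹¹ m, v = Zαc/n = 5.5 × 10⁶ m/s
a = v²/r = (5.5 × 10⁶)² / 4.2 × 10⁻¹¹ = 7.1 × 10²³ m/s²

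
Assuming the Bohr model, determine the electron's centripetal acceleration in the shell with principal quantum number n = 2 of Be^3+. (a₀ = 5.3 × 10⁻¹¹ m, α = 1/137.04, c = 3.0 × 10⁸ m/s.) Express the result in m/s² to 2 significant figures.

3.6 × 10²³ m/s²

r = n²a₀/Z = 5.3 × 10⁻¹¹ m, v = Zαc/n = 4.4 × 10⁶ m/s
a = v²/r = (4.4 × 10⁶)² / 5.3 × 10⁻¹¹ = 3.6 × 10²³ m/s²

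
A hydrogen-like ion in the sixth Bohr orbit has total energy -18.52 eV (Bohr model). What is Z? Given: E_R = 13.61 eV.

E_n = −E_R Z²/n² ⇒ Z² = −E_n n²/E_R = 18.52 × 6² / 13.61 ≈ 48.99
Z = 7

7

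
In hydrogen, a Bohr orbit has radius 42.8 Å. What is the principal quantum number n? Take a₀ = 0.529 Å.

9

r_n = n²a₀/Z ⇒ n² = rZ/a₀ = 42.8 × 1 / 0.529 ≈ 80.91
n = 9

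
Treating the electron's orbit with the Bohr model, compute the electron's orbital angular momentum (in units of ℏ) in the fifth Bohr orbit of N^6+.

5

L_n = nℏ, so L/ℏ = n = 5.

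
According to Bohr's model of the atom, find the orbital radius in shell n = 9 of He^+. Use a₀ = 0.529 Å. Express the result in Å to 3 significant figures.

21.4 Å

r_n = n²a₀/Z = 9² × 0.529 / 2
    = 81 × 0.529 / 2 = 21.4 Å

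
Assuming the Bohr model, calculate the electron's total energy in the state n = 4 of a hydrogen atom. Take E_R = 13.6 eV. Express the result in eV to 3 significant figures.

-0.850 eV

E_n = −E_R·Z²/n² = −13.6 × 1²/4² = -0.850 eV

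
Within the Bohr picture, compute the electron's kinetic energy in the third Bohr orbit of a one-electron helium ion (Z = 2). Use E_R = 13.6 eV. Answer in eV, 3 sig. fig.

6.04 eV

For a Coulomb orbit the virial theorem gives K = −E_n.
E_n = −E_R·Z²/n², so K = E_R·Z²/n² = 13.6 × 2²/3² = 6.04 eV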